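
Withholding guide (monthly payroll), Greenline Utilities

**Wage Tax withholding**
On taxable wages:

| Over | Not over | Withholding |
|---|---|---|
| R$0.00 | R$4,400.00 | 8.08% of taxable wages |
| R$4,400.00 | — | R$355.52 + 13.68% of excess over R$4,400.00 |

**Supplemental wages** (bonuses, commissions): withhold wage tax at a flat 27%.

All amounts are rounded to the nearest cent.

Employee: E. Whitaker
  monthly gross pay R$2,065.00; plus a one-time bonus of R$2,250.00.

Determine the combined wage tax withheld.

R$774.35

Wage Tax: taxable = R$2,065.00
  8.08% × R$2,065.00 = R$166.85
Supplemental (27% flat on bonus): 27% × R$2,250.00 = R$607.50
Total wage tax: R$166.85 + R$607.50 = R$774.35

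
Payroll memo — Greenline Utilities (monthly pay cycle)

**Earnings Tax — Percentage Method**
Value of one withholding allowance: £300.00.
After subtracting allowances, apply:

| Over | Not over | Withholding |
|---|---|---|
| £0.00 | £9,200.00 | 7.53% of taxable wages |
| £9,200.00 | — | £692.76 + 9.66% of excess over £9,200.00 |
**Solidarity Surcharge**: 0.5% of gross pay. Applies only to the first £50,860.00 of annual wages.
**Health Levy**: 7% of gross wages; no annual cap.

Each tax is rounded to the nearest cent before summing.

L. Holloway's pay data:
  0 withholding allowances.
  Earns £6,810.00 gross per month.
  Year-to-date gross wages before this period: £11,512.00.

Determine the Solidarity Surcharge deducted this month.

£34.05

Solidarity Surcharge: 0.5% × £6,810.00 = £34.05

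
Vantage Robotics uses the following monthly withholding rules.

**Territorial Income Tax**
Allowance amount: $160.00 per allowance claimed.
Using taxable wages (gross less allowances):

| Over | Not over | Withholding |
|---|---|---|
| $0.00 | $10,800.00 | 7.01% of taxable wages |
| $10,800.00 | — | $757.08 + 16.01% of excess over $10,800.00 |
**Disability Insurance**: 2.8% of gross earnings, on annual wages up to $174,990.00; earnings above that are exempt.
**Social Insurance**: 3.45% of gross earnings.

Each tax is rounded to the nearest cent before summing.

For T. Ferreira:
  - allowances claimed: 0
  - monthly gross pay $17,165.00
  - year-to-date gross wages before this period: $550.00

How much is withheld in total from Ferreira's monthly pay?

$2,848.93

Territorial Income Tax: taxable = $17,165.00
  $757.08 + 16.01% × ($17,165.00 − $10,800.00) = $757.08 + 16.01% × $6,365.00 = $1,776.12
Disability Insurance: 2.8% × $17,165.00 = $480.62
Social Insurance: 3.45% × $17,165.00 = $592.19
Total: $1,776.12 + $480.62 + $592.19 = $2,848.93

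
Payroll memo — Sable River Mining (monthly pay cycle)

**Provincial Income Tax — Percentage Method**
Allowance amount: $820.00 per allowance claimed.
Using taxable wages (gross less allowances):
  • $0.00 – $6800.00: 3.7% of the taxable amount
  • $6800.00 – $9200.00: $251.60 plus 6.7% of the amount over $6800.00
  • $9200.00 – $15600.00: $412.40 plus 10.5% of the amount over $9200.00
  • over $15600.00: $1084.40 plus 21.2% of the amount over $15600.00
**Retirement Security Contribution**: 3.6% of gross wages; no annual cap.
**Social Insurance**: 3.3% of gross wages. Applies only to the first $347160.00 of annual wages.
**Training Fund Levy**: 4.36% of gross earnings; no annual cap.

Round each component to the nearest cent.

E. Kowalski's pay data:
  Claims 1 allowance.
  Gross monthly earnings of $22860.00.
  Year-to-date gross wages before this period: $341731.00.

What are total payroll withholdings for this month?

$4448.50

Provincial Income Tax: taxable = $22860.00 − 1×$820.00 = $22040.00
  $1084.40 + 21.2% × ($22040.00 − $15600.00) = $1084.40 + 21.2% × $6440.00 = $2449.68
Retirement Security Contribution: 3.6% × $22860.00 = $822.96
Social Insurance: cap $347160.00 − YTD $341731.00 = $5429.00 subject; 3.3% × $5429.00 = $179.16
Training Fund Levy: 4.36% × $22860.00 = $996.70
Total: $2449.68 + $822.96 + $179.16 + $996.70 = $4448.50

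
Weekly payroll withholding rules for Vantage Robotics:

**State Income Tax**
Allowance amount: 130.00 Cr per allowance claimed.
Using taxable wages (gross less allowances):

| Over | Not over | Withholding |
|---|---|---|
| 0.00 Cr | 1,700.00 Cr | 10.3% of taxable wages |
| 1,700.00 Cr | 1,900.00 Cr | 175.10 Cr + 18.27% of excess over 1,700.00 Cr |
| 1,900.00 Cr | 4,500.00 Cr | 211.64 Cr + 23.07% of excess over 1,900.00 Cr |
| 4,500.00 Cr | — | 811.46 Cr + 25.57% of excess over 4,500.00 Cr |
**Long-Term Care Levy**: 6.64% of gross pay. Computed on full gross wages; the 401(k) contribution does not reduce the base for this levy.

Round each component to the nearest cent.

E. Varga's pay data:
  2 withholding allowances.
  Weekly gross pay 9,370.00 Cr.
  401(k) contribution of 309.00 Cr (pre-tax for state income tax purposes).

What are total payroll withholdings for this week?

2,533.40 Cr

State Income Tax: taxable = 9,370.00 Cr − 309.00 Cr − 2×130.00 Cr = 8,801.00 Cr
  811.46 Cr + 25.57% × (8,801.00 Cr − 4,500.00 Cr) = 811.46 Cr + 25.57% × 4,301.00 Cr = 1,911.23 Cr
Long-Term Care Levy: 6.64% × 9,370.00 Cr = 622.17 Cr
Total: 1,911.23 Cr + 622.17 Cr = 2,533.40 Cr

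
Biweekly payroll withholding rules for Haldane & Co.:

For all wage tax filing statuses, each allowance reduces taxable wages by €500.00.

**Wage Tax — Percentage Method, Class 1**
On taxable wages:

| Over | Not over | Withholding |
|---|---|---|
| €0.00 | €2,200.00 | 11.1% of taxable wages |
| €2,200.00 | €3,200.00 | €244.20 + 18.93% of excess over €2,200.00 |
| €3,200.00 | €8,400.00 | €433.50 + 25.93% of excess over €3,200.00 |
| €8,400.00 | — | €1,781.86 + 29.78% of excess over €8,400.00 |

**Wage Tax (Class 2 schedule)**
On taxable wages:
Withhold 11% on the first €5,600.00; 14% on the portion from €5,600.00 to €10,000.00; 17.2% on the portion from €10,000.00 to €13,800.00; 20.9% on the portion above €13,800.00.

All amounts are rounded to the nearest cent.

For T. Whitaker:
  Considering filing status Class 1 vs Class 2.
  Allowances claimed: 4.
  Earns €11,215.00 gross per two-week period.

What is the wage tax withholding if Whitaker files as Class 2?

€1,122.10

Wage Tax (Class 2): taxable = €11,215.00 − 4×€500.00 = €9,215.00
  €616.00 + 14% × (€9,215.00 − €5,600.00) = €616.00 + 14% × €3,615.00 = €1,122.10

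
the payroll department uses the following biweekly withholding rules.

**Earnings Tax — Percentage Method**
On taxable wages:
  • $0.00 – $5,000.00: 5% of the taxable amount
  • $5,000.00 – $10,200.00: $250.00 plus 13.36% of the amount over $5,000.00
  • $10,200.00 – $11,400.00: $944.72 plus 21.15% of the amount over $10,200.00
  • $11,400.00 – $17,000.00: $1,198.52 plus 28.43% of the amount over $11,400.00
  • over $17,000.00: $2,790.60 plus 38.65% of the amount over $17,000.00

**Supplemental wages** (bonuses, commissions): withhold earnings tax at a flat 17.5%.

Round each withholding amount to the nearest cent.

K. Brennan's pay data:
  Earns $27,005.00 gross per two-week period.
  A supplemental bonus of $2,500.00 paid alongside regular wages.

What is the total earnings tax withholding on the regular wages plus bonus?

$7,095.03

Earnings Tax: taxable = $27,005.00
  $2,790.60 + 38.65% × ($27,005.00 − $17,000.00) = $2,790.60 + 38.65% × $10,005.00 = $6,657.53
Supplemental (17.5% flat on bonus): 17.5% × $2,500.00 = $437.50
Total earnings tax: $6,657.53 + $437.50 = $7,095.03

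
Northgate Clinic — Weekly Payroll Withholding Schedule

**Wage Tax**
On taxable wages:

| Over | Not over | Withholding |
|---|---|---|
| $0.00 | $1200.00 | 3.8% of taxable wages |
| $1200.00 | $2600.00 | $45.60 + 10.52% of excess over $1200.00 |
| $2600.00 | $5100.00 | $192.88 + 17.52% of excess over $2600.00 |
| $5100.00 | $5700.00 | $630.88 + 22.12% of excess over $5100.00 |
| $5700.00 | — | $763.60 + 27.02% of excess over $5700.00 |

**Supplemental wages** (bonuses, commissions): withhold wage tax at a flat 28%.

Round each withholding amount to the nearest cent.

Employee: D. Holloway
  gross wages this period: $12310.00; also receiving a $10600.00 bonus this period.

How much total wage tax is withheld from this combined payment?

$5517.62

Wage Tax: taxable = $12310.00
  $763.60 + 27.02% × ($12310.00 − $5700.00) = $763.60 + 27.02% × $6610.00 = $2549.62
Supplemental (28% flat on bonus): 28% × $10600.00 = $2968.00
Total wage tax: $2549.62 + $2968.00 = $5517.62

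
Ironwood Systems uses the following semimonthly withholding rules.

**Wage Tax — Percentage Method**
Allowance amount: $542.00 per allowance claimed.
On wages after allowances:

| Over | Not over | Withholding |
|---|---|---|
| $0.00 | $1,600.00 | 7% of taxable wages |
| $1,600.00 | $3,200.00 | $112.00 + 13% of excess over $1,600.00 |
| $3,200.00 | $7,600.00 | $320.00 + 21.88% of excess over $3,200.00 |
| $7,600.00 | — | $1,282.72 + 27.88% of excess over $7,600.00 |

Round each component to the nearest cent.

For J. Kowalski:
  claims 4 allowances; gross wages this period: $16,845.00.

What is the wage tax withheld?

$3,255.79

Wage Tax: taxable = $16,845.00 − 4×$542.00 = $14,677.00
  $1,282.72 + 27.88% × ($14,677.00 − $7,600.00) = $1,282.72 + 27.88% × $7,077.00 = $3,255.79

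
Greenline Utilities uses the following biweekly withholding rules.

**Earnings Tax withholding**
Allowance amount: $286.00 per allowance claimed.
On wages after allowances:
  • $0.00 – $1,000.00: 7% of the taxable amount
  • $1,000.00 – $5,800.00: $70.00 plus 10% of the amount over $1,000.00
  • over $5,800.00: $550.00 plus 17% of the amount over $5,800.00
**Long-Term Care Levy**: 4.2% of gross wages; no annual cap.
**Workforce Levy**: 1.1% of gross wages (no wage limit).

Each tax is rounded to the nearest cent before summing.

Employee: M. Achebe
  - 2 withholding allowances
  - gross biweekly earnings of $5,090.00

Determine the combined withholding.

$691.57

Earnings Tax: taxable = $5,090.00 − 2×$286.00 = $4,518.00
  $70.00 + 10% × ($4,518.00 − $1,000.00) = $70.00 + 10% × $3,518.00 = $421.80
Long-Term Care Levy: 4.2% × $5,090.00 = $213.78
Workforce Levy: 1.1% × $5,090.00 = $55.99
Total: $421.80 + $213.78 + $55.99 = $691.57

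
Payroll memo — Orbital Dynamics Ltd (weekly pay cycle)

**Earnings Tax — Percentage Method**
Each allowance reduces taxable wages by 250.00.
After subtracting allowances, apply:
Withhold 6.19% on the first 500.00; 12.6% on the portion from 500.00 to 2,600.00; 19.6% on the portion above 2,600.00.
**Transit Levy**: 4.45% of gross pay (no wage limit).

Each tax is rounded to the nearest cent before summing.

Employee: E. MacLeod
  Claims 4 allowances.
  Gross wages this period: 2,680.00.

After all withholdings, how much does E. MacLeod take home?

2,381.11

Earnings Tax: taxable = 2,680.00 − 4×250.00 = 1,680.00
  30.95 + 12.6% × (1,680.00 − 500.00) = 30.95 + 12.6% × 1,180.00 = 179.63
Transit Levy: 4.45% × 2,680.00 = 119.26
Total withheld: 179.63 + 119.26 = 298.89
Net pay: 2,680.00 − 298.89 = 2,381.11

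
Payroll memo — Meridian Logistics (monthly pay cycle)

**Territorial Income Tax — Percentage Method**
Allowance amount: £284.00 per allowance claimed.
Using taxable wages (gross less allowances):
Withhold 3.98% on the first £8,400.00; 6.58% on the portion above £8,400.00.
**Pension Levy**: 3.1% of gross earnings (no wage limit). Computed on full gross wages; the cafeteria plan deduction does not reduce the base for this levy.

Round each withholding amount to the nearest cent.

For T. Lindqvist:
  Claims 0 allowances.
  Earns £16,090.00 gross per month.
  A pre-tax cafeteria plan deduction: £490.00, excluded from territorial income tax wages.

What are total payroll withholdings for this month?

£1,306.87

Territorial Income Tax: taxable = £16,090.00 − £490.00 = £15,600.00
  £334.32 + 6.58% × (£15,600.00 − £8,400.00) = £334.32 + 6.58% × £7,200.00 = £808.08
Pension Levy: 3.1% × £16,090.00 = £498.79
Total: £808.08 + £498.79 = £1,306.87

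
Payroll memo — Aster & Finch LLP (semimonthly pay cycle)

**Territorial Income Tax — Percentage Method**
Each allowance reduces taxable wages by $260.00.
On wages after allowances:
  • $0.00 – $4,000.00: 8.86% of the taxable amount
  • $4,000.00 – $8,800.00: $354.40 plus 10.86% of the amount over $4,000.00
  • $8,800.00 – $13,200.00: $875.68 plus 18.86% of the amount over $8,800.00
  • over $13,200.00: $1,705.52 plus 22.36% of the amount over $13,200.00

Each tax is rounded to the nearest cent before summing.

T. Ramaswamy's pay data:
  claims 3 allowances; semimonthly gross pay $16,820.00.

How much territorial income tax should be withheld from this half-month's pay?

Territorial Income Tax: taxable = $16,820.00 − 3×$260.00 = $16,040.00
  $1,705.52 + 22.36% × ($16,040.00 − $13,200.00) = $1,705.52 + 22.36% × $2,840.00 = $2,340.54

$2,340.54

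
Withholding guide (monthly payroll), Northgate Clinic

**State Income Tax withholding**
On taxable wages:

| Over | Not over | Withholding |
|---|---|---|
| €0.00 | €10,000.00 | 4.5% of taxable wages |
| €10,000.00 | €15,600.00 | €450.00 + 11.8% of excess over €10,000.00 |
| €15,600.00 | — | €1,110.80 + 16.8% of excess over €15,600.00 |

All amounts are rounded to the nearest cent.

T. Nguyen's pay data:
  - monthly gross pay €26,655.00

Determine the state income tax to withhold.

€2,968.04

State Income Tax: taxable = €26,655.00
  €1,110.80 + 16.8% × (€26,655.00 − €15,600.00) = €1,110.80 + 16.8% × €11,055.00 = €2,968.04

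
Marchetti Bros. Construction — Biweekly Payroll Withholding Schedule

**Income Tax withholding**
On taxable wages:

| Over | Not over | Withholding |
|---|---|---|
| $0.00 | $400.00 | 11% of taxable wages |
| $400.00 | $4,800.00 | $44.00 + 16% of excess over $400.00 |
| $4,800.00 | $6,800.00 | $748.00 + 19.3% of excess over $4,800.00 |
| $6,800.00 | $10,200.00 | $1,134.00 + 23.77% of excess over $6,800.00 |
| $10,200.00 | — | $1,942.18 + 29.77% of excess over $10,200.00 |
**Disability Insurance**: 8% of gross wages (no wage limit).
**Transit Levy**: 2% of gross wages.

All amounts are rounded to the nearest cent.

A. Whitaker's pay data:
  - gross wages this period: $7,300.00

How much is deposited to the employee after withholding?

Income Tax: taxable = $7,300.00
  $1,134.00 + 23.77% × ($7,300.00 − $6,800.00) = $1,134.00 + 23.77% × $500.00 = $1,252.85
Disability Insurance: 8% × $7,300.00 = $584.00
Transit Levy: 2% × $7,300.00 = $146.00
Total withheld: $1,252.85 + $584.00 + $146.00 = $1,982.85
Net pay: $7,300.00 − $1,982.85 = $5,317.15

$5,317.15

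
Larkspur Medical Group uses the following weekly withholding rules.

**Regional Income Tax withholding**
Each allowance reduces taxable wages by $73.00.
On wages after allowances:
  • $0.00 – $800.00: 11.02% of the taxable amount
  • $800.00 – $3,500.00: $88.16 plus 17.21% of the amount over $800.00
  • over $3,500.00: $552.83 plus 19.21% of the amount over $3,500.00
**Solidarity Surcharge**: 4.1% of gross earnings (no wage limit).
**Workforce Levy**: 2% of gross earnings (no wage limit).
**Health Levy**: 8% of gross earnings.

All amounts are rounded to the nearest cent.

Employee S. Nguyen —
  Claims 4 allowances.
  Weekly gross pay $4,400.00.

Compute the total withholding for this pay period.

Regional Income Tax: taxable = $4,400.00 − 4×$73.00 = $4,108.00
  $552.83 + 19.21% × ($4,108.00 − $3,500.00) = $552.83 + 19.21% × $608.00 = $669.63
Solidarity Surcharge: 4.1% × $4,400.00 = $180.40
Workforce Levy: 2% × $4,400.00 = $88.00
Health Levy: 8% × $4,400.00 = $352.00
Total: $669.63 + $180.40 + $88.00 + $352.00 = $1,290.03

$1,290.03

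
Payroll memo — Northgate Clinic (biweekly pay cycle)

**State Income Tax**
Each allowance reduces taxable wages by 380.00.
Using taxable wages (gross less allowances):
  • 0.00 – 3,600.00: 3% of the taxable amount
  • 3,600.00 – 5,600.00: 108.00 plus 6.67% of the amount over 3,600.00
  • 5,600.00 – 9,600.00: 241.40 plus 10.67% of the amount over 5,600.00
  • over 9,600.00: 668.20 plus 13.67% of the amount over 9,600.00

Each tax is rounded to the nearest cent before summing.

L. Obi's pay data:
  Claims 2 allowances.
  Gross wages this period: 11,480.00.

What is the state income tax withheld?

State Income Tax: taxable = 11,480.00 − 2×380.00 = 10,720.00
  668.20 + 13.67% × (10,720.00 − 9,600.00) = 668.20 + 13.67% × 1,120.00 = 821.30

821.30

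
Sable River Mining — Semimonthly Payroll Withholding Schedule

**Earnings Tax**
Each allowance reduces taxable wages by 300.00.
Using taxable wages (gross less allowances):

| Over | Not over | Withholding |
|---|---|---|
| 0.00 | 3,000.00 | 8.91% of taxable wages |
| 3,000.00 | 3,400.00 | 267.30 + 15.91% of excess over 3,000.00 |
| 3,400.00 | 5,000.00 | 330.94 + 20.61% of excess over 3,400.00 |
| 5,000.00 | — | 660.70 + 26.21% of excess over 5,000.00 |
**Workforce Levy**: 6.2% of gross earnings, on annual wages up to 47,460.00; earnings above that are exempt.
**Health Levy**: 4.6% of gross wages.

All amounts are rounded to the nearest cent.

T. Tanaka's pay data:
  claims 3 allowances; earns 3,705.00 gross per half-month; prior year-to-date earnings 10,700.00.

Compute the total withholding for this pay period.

Earnings Tax: taxable = 3,705.00 − 3×300.00 = 2,805.00
  8.91% × 2,805.00 = 249.93
Workforce Levy: 6.2% × 3,705.00 = 229.71
Health Levy: 4.6% × 3,705.00 = 170.43
Total: 249.93 + 229.71 + 170.43 = 650.07

650.07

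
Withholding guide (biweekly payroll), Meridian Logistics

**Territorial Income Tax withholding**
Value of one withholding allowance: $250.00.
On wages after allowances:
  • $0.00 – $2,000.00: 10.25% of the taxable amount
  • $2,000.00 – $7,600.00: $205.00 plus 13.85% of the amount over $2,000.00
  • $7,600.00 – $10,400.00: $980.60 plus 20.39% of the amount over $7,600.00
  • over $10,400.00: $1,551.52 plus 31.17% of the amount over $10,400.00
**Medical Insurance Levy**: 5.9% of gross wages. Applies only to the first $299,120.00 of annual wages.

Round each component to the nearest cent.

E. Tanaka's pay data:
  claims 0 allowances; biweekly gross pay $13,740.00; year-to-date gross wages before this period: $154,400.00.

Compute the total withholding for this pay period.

$3,403.26

Territorial Income Tax: taxable = $13,740.00
  $1,551.52 + 31.17% × ($13,740.00 − $10,400.00) = $1,551.52 + 31.17% × $3,340.00 = $2,592.60
Medical Insurance Levy: 5.9% × $13,740.00 = $810.66
Total: $2,592.60 + $810.66 = $3,403.26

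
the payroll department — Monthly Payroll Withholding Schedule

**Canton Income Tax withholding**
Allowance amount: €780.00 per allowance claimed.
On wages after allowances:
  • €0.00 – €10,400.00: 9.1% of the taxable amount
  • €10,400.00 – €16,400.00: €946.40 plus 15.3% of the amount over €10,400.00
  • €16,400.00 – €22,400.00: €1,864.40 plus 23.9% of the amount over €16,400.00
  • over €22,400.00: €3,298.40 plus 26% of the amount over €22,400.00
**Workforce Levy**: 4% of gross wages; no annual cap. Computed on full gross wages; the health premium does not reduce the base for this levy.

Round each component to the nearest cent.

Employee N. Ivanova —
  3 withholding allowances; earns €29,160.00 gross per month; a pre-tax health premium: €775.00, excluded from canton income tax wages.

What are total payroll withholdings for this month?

Canton Income Tax: taxable = €29,160.00 − €775.00 − 3×€780.00 = €26,045.00
  €3,298.40 + 26% × (€26,045.00 − €22,400.00) = €3,298.40 + 26% × €3,645.00 = €4,246.10
Workforce Levy: 4% × €29,160.00 = €1,166.40
Total: €4,246.10 + €1,166.40 = €5,412.50

€5,412.50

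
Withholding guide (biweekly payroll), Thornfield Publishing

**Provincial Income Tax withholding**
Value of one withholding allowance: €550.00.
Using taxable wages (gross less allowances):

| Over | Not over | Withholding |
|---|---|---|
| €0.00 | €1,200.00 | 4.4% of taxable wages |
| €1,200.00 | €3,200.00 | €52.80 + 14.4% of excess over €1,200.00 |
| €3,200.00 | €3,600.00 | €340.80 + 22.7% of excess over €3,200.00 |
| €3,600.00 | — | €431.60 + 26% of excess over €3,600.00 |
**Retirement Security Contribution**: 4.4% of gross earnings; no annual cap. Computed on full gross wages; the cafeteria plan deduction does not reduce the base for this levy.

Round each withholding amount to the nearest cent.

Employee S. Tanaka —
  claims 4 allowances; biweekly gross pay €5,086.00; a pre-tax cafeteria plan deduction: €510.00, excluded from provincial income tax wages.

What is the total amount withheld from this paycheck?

Provincial Income Tax: taxable = €5,086.00 − €510.00 − 4×€550.00 = €2,376.00
  €52.80 + 14.4% × (€2,376.00 − €1,200.00) = €52.80 + 14.4% × €1,176.00 = €222.14
Retirement Security Contribution: 4.4% × €5,086.00 = €223.78
Total: €222.14 + €223.78 = €445.92

€445.92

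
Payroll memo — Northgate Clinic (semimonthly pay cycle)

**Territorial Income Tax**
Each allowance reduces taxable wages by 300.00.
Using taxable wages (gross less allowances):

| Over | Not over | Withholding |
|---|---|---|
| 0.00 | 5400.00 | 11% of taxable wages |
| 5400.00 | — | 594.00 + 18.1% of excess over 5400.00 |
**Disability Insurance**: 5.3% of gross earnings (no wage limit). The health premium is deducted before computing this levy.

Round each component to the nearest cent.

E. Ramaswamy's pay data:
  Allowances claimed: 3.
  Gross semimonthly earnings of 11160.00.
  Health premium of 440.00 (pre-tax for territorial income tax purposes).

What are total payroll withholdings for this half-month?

Territorial Income Tax: taxable = 11160.00 − 440.00 − 3×300.00 = 9820.00
  594.00 + 18.1% × (9820.00 − 5400.00) = 594.00 + 18.1% × 4420.00 = 1394.02
Disability Insurance: 5.3% × 10720.00 = 568.16
Total: 1394.02 + 568.16 = 1962.18

1962.18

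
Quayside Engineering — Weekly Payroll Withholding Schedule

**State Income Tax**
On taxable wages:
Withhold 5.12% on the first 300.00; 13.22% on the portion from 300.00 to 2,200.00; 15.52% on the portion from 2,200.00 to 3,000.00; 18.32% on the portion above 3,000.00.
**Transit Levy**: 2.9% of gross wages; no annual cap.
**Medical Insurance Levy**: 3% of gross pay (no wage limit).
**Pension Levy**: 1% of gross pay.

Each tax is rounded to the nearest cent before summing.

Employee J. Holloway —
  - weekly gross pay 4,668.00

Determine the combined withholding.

1,018.37

State Income Tax: taxable = 4,668.00
  390.70 + 18.32% × (4,668.00 − 3,000.00) = 390.70 + 18.32% × 1,668.00 = 696.28
Transit Levy: 2.9% × 4,668.00 = 135.37
Medical Insurance Levy: 3% × 4,668.00 = 140.04
Pension Levy: 1% × 4,668.00 = 46.68
Total: 696.28 + 135.37 + 140.04 + 46.68 = 1,018.37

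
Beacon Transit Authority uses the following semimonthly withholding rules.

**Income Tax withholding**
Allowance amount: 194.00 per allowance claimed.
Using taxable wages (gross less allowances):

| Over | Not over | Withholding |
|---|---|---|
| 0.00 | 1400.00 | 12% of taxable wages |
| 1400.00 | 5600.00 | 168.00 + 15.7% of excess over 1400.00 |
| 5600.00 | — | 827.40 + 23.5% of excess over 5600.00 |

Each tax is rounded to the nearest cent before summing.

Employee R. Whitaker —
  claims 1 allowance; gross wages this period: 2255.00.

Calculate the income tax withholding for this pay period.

271.78

Income Tax: taxable = 2255.00 − 1×194.00 = 2061.00
  168.00 + 15.7% × (2061.00 − 1400.00) = 168.00 + 15.7% × 661.00 = 271.78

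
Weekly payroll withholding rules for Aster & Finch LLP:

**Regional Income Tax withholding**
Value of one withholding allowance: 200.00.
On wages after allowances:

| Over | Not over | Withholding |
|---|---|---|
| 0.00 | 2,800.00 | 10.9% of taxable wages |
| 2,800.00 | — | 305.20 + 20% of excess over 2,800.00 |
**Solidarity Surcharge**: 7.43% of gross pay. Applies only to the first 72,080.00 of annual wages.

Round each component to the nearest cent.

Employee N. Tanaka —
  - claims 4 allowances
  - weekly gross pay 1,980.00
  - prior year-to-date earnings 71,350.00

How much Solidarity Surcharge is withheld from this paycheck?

54.24

Solidarity Surcharge: cap 72,080.00 − YTD 71,350.00 = 730.00 subject; 7.43% × 730.00 = 54.24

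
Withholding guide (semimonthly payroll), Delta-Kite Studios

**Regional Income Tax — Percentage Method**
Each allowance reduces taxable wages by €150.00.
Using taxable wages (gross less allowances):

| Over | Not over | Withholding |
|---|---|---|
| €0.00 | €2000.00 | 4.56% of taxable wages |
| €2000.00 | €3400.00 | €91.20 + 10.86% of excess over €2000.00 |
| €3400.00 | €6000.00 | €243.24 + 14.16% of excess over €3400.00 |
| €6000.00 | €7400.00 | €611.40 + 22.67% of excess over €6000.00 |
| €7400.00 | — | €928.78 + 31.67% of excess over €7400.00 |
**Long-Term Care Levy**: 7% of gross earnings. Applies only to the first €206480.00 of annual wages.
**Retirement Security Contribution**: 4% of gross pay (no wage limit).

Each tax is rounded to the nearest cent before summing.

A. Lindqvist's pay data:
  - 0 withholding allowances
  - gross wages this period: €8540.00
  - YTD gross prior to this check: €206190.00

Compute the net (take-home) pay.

Regional Income Tax: taxable = €8540.00
  €928.78 + 31.67% × (€8540.00 − €7400.00) = €928.78 + 31.67% × €1140.00 = €1289.82
Long-Term Care Levy: cap €206480.00 − YTD €206190.00 = €290.00 subject; 7% × €290.00 = €20.30
Retirement Security Contribution: 4% × €8540.00 = €341.60
Total withheld: €1289.82 + €20.30 + €341.60 = €1651.72
Net pay: €8540.00 − €1651.72 = €6888.28

€6888.28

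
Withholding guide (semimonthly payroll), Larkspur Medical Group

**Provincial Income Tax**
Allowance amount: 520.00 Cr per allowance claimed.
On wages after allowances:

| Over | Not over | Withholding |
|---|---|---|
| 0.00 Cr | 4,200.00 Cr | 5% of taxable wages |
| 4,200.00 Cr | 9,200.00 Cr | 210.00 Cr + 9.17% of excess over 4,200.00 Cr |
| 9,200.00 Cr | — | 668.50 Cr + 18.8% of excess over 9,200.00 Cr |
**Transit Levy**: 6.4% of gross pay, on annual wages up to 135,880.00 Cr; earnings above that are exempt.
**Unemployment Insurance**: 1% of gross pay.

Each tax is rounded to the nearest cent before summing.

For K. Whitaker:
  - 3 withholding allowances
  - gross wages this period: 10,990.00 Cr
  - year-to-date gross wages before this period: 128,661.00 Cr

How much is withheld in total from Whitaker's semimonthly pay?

Provincial Income Tax: taxable = 10,990.00 Cr − 3×520.00 Cr = 9,430.00 Cr
  668.50 Cr + 18.8% × (9,430.00 Cr − 9,200.00 Cr) = 668.50 Cr + 18.8% × 230.00 Cr = 711.74 Cr
Transit Levy: cap 135,880.00 Cr − YTD 128,661.00 Cr = 7,219.00 Cr subject; 6.4% × 7,219.00 Cr = 462.02 Cr
Unemployment Insurance: 1% × 10,990.00 Cr = 109.90 Cr
Total: 711.74 Cr + 462.02 Cr + 109.90 Cr = 1,283.66 Cr

1,283.66 Cr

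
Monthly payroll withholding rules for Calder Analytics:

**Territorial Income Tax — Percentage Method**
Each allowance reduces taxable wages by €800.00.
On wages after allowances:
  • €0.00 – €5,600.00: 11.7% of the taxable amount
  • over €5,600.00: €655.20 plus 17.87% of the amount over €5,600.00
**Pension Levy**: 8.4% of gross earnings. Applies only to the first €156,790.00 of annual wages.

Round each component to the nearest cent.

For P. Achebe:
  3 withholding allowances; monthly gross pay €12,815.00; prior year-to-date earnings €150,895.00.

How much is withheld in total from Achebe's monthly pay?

Territorial Income Tax: taxable = €12,815.00 − 3×€800.00 = €10,415.00
  €655.20 + 17.87% × (€10,415.00 − €5,600.00) = €655.20 + 17.87% × €4,815.00 = €1,515.64
Pension Levy: cap €156,790.00 − YTD €150,895.00 = €5,895.00 subject; 8.4% × €5,895.00 = €495.18
Total: €1,515.64 + €495.18 = €2,010.82

€2,010.82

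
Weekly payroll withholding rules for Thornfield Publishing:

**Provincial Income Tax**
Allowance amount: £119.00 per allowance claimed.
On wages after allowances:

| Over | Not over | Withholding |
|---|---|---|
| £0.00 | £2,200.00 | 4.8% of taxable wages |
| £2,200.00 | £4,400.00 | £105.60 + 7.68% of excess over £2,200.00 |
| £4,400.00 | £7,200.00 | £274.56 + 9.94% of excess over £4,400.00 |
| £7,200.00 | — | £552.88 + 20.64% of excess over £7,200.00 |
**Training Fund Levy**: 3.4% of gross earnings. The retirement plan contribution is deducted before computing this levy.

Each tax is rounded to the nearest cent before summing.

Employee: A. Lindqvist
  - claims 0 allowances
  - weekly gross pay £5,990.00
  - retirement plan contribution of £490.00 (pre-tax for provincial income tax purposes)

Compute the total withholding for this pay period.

£570.90

Provincial Income Tax: taxable = £5,990.00 − £490.00 = £5,500.00
  £274.56 + 9.94% × (£5,500.00 − £4,400.00) = £274.56 + 9.94% × £1,100.00 = £383.90
Training Fund Levy: 3.4% × £5,500.00 = £187.00
Total: £383.90 + £187.00 = £570.90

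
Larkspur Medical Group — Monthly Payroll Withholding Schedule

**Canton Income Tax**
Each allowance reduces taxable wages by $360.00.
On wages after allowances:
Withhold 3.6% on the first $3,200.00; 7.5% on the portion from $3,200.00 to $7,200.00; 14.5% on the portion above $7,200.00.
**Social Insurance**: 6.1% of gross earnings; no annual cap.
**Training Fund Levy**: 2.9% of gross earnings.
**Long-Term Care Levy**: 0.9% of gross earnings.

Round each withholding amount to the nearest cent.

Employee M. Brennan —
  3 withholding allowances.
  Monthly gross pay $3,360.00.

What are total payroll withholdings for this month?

$414.72

Canton Income Tax: taxable = $3,360.00 − 3×$360.00 = $2,280.00
  3.6% × $2,280.00 = $82.08
Social Insurance: 6.1% × $3,360.00 = $204.96
Training Fund Levy: 2.9% × $3,360.00 = $97.44
Long-Term Care Levy: 0.9% × $3,360.00 = $30.24
Total: $82.08 + $204.96 + $97.44 + $30.24 = $414.72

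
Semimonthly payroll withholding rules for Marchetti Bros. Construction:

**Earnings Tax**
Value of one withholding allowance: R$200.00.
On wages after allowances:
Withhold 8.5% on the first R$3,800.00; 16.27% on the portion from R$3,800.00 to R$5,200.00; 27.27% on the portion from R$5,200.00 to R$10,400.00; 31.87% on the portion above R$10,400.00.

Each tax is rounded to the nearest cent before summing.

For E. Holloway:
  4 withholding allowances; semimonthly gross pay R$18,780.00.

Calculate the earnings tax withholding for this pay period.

R$4,384.57

Earnings Tax: taxable = R$18,780.00 − 4×R$200.00 = R$17,980.00
  R$1,968.82 + 31.87% × (R$17,980.00 − R$10,400.00) = R$1,968.82 + 31.87% × R$7,580.00 = R$4,384.57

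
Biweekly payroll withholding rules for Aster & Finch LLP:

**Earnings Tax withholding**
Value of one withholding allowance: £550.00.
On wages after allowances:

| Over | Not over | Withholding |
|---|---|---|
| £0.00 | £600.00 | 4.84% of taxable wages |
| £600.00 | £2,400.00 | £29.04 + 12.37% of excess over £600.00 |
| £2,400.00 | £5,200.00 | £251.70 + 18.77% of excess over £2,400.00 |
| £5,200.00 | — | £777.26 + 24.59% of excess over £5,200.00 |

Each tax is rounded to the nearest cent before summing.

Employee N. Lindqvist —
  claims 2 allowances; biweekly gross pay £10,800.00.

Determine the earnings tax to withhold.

£1,883.81

Earnings Tax: taxable = £10,800.00 − 2×£550.00 = £9,700.00
  £777.26 + 24.59% × (£9,700.00 − £5,200.00) = £777.26 + 24.59% × £4,500.00 = £1,883.81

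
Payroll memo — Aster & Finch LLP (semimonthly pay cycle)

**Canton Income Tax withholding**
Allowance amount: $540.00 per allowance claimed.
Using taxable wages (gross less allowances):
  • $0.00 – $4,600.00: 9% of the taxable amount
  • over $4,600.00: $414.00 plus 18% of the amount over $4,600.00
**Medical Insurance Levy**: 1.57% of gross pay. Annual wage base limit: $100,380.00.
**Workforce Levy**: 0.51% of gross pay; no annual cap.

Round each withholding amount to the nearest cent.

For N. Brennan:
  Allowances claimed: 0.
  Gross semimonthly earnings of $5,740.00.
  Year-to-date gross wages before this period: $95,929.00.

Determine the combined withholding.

Canton Income Tax: taxable = $5,740.00
  $414.00 + 18% × ($5,740.00 − $4,600.00) = $414.00 + 18% × $1,140.00 = $619.20
Medical Insurance Levy: cap $100,380.00 − YTD $95,929.00 = $4,451.00 subject; 1.57% × $4,451.00 = $69.88
Workforce Levy: 0.51% × $5,740.00 = $29.27
Total: $619.20 + $69.88 + $29.27 = $718.35

$718.35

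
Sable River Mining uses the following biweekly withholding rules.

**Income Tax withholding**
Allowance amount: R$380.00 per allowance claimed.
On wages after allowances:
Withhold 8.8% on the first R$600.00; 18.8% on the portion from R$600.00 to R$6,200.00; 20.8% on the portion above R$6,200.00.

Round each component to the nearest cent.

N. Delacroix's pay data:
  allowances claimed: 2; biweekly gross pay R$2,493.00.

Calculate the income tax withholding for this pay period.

Income Tax: taxable = R$2,493.00 − 2×R$380.00 = R$1,733.00
  R$52.80 + 18.8% × (R$1,733.00 − R$600.00) = R$52.80 + 18.8% × R$1,133.00 = R$265.80

R$265.80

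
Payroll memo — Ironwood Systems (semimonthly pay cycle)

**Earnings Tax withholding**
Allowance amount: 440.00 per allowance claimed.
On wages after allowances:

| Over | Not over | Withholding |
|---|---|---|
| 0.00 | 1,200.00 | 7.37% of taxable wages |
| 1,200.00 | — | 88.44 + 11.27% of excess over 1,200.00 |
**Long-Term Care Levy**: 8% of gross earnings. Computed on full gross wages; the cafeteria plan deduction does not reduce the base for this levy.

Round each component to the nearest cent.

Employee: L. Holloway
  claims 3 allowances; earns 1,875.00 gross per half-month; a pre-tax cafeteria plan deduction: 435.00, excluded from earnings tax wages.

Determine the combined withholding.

Earnings Tax: taxable = 1,875.00 − 435.00 − 3×440.00 = 120.00
  7.37% × 120.00 = 8.84
Long-Term Care Levy: 8% × 1,875.00 = 150.00
Total: 8.84 + 150.00 = 158.84

158.84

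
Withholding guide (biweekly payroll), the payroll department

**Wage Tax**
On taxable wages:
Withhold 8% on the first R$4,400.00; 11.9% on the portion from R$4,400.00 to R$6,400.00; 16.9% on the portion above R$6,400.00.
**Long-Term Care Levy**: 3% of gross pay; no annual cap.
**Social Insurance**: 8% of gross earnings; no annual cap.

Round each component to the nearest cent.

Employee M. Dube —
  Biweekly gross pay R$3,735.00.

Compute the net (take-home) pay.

R$3,025.35

Wage Tax: taxable = R$3,735.00
  8% × R$3,735.00 = R$298.80
Long-Term Care Levy: 3% × R$3,735.00 = R$112.05
Social Insurance: 8% × R$3,735.00 = R$298.80
Total withheld: R$298.80 + R$112.05 + R$298.80 = R$709.65
Net pay: R$3,735.00 − R$709.65 = R$3,025.35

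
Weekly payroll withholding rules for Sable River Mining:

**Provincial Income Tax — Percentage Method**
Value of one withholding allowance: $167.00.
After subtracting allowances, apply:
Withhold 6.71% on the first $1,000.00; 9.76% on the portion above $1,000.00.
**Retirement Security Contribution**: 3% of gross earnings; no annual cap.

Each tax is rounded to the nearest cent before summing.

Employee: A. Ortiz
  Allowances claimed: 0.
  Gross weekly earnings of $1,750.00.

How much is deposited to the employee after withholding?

Provincial Income Tax: taxable = $1,750.00
  $67.10 + 9.76% × ($1,750.00 − $1,000.00) = $67.10 + 9.76% × $750.00 = $140.30
Retirement Security Contribution: 3% × $1,750.00 = $52.50
Total withheld: $140.30 + $52.50 = $192.80
Net pay: $1,750.00 − $192.80 = $1,557.20

$1,557.20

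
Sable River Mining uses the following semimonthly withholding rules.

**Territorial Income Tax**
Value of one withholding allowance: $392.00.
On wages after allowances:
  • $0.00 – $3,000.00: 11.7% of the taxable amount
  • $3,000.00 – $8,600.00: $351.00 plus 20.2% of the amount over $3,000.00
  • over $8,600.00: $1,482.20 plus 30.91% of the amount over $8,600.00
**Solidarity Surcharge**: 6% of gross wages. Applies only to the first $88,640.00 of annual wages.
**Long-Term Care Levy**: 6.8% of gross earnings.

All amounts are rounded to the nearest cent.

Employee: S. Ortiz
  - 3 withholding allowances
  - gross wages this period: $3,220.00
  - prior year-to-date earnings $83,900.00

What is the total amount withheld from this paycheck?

Territorial Income Tax: taxable = $3,220.00 − 3×$392.00 = $2,044.00
  11.7% × $2,044.00 = $239.15
Solidarity Surcharge: 6% × $3,220.00 = $193.20
Long-Term Care Levy: 6.8% × $3,220.00 = $218.96
Total: $239.15 + $193.20 + $218.96 = $651.31

$651.31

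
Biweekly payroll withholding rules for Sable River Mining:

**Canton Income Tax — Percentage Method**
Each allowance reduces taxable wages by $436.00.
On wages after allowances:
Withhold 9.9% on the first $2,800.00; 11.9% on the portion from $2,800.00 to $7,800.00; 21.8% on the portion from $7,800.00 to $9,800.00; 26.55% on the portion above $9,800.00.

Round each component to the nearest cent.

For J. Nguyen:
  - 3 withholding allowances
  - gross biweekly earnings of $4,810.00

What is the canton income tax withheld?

Canton Income Tax: taxable = $4,810.00 − 3×$436.00 = $3,502.00
  $277.20 + 11.9% × ($3,502.00 − $2,800.00) = $277.20 + 11.9% × $702.00 = $360.74

$360.74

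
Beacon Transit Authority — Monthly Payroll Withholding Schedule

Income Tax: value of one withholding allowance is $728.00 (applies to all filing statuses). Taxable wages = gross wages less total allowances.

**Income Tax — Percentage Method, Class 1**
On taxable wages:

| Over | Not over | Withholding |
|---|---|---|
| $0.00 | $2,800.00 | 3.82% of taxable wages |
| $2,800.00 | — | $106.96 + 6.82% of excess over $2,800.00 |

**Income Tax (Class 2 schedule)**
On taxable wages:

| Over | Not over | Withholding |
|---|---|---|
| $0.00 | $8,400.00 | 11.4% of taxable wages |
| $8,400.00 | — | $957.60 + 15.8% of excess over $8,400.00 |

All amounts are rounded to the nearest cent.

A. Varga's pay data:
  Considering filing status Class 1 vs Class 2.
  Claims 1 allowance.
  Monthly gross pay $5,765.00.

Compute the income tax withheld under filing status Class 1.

Income Tax (Class 1): taxable = $5,765.00 − 1×$728.00 = $5,037.00
  $106.96 + 6.82% × ($5,037.00 − $2,800.00) = $106.96 + 6.82% × $2,237.00 = $259.52

$259.52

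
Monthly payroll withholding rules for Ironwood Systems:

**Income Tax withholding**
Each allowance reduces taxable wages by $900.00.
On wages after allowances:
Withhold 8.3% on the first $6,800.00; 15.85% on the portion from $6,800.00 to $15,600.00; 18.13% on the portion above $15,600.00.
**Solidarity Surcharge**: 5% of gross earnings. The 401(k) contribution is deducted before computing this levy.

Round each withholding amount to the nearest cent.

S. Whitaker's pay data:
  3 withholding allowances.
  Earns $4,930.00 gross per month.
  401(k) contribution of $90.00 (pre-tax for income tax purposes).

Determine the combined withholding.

$419.62

Income Tax: taxable = $4,930.00 − $90.00 − 3×$900.00 = $2,140.00
  8.3% × $2,140.00 = $177.62
Solidarity Surcharge: 5% × $4,840.00 = $242.00
Total: $177.62 + $242.00 = $419.62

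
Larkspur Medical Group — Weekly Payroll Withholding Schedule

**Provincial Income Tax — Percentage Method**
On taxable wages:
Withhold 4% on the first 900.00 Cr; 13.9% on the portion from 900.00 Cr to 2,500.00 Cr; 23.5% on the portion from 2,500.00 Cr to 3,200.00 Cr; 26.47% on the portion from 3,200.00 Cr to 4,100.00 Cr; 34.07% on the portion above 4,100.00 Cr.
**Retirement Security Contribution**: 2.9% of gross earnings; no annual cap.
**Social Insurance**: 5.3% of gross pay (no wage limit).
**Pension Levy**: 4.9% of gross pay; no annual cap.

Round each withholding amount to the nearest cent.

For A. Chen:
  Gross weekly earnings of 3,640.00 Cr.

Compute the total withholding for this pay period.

1,016.21 Cr

Provincial Income Tax: taxable = 3,640.00 Cr
  422.90 Cr + 26.47% × (3,640.00 Cr − 3,200.00 Cr) = 422.90 Cr + 26.47% × 440.00 Cr = 539.37 Cr
Retirement Security Contribution: 2.9% × 3,640.00 Cr = 105.56 Cr
Social Insurance: 5.3% × 3,640.00 Cr = 192.92 Cr
Pension Levy: 4.9% × 3,640.00 Cr = 178.36 Cr
Total: 539.37 Cr + 105.56 Cr + 192.92 Cr + 178.36 Cr = 1,016.21 Cr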